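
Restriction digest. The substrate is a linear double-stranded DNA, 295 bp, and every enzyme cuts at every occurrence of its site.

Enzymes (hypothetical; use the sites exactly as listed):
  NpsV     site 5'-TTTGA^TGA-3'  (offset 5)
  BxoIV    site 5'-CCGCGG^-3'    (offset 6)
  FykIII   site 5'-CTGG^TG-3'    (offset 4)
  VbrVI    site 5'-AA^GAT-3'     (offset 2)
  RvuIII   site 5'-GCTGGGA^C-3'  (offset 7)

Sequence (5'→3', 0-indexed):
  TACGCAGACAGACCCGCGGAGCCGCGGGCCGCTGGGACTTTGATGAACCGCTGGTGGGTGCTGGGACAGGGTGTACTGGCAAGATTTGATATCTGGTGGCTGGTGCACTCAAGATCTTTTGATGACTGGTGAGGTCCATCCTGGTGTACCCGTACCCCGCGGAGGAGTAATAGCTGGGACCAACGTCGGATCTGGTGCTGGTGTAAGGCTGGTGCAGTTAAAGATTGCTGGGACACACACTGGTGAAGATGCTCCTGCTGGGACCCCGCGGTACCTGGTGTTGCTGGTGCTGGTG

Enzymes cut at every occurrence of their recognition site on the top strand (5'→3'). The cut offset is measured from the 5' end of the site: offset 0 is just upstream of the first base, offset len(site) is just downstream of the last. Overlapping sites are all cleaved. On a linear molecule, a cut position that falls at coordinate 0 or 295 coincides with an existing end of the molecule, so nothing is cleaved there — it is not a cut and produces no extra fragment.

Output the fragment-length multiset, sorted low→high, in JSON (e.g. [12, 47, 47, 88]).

[2,4,6,6,6,7,7,7,8,8,9,9,10,10,10,10,11,11,11,12,14,15,16,16,16,17,18,19]

Scan for sites:
  NpsV (TTTGATGA, off=5): starts [38, 117] → cuts [43, 122]
  BxoIV (CCGCGG, off=6): starts [13, 21, 156, 265] → cuts [19, 27, 162, 271]
  FykIII (CTGGTG, off=4): starts [50, 92, 99, 125, 140, 191, 197, 208, 239, 274, 283, 289] → cuts [54, 96, 103, 129, 144, 195, 201, 212, 243, 278, 287, 293]
  VbrVI (AAGAT, off=2): starts [80, 110, 220, 245] → cuts [82, 112, 222, 247]
  RvuIII (GCTGGGAC, off=7): starts [30, 59, 172, 226, 256] → cuts [37, 66, 179, 233, 263]

Pooled cuts: [19, 27, 37, 43, 54, 66, 82, 96, 103, 112, 122, 129, 144, 162, 179, 195, 201, 212, 222, 233, 243, 247, 263, 271, 278, 287, 293]

Fragments:
  [0,19): 19 bp
  [19,27): 8 bp
  [27,37): 10 bp
  [37,43): 6 bp
  [43,54): 11 bp
  [54,66): 12 bp
  [66,82): 16 bp
  [82,96): 14 bp
  [96,103): 7 bp
  [103,112): 9 bp
  [112,122): 10 bp
  [122,129): 7 bp
  [129,144): 15 bp
  [144,162): 18 bp
  [162,179): 17 bp
  [179,195): 16 bp
  [195,201): 6 bp
  [201,212): 11 bp
  [212,222): 10 bp
  [222,233): 11 bp
  [233,243): 10 bp
  [243,247): 4 bp
  [247,263): 16 bp
  [263,271): 8 bp
  [271,278): 7 bp
  [278,287): 9 bp
  [287,293): 6 bp
  [293,295): 2 bp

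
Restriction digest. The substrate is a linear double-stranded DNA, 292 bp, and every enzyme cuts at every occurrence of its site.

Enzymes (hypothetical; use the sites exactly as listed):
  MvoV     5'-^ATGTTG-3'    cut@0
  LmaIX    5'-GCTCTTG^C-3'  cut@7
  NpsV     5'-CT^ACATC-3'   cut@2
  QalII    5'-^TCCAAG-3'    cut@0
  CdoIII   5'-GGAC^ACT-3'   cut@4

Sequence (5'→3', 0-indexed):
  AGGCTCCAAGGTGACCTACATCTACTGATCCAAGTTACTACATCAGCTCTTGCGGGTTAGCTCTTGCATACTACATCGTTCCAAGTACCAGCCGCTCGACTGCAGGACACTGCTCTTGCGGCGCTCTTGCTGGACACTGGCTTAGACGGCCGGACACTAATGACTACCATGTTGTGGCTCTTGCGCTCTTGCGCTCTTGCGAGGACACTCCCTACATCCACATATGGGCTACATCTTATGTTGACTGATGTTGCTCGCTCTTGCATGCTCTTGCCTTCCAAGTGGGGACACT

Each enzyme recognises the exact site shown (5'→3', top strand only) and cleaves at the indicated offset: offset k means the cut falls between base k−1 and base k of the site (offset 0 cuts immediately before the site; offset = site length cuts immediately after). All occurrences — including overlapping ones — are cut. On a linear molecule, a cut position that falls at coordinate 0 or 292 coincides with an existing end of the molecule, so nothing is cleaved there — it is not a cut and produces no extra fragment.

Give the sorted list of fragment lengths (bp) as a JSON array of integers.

[3,3,4,6,6,7,7,7,7,8,8,10,10,10,11,11,11,13,13,13,13,14,15,16,17,20,29]

Site scan:
  MvoV ATGTTG/0: at [168, 237, 247] ⇒ [168, 237, 247]
  LmaIX GCTCTTGC/7: at [45, 59, 111, 122, 176, 184, 192, 256, 266] ⇒ [52, 66, 118, 129, 183, 191, 199, 263, 273]
  NpsV CTACATC/2: at [15, 37, 70, 211, 228] ⇒ [17, 39, 72, 213, 230]
  QalII TCCAAG/0: at [4, 28, 79, 276] ⇒ [4, 28, 79, 276]
  CdoIII GGACACT/4: at [104, 131, 151, 202, 285] ⇒ [108, 135, 155, 206, 289]

Pooled cuts: [4, 17, 28, 39, 52, 66, 72, 79, 108, 118, 129, 135, 155, 168, 183, 191, 199, 206, 213, 230, 237, 247, 263, 273, 276, 289]

Fragment lengths:
  [0,4): 4 bp
  [4,17): 13 bp
  [17,28): 11 bp
  [28,39): 11 bp
  [39,52): 13 bp
  [52,66): 14 bp
  [66,72): 6 bp
  [72,79): 7 bp
  [79,108): 29 bp
  [108,118): 10 bp
  [118,129): 11 bp
  [129,135): 6 bp
  [135,155): 20 bp
  [155,168): 13 bp
  [168,183): 15 bp
  [183,191): 8 bp
  [191,199): 8 bp
  [199,206): 7 bp
  [206,213): 7 bp
  [213,230): 17 bp
  [230,237): 7 bp
  [237,247): 10 bp
  [247,263): 16 bp
  [263,273): 10 bp
  [273,276): 3 bp
  [276,289): 13 bp
  [289,292): 3 bp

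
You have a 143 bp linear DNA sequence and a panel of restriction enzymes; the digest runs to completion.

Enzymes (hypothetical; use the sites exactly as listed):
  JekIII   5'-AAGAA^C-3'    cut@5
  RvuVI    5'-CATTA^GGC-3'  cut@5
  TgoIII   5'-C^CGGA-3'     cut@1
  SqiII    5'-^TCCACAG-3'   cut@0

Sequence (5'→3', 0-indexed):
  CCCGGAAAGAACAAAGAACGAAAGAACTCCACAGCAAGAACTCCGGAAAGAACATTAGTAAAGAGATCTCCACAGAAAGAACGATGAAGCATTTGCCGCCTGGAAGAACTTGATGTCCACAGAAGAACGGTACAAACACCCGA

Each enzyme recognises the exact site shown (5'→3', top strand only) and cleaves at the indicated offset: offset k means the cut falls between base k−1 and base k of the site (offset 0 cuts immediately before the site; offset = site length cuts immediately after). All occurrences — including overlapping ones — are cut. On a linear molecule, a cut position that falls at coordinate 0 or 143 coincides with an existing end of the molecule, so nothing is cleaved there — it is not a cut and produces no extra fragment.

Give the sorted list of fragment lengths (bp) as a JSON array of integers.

Per-enzyme occurrences:
  JekIII (AAGAAC, off=5): starts [6, 13, 21, 35, 47, 76, 103, 122] → cuts [11, 18, 26, 40, 52, 81, 108, 127]
  RvuVI (CATTAGGC, off=5): no sites
  TgoIII (CCGGA, off=1): starts [1, 42] → cuts [2, 43]
  SqiII (TCCACAG, off=0): starts [27, 68, 115] → cuts [27, 68, 115]

All cut coordinates (distinct, sorted): [2, 11, 18, 26, 27, 40, 43, 52, 68, 81, 108, 115, 127]

Fragment lengths:
  [0,2): 2 bp
  [2,11): 9 bp
  [11,18): 7 bp
  [18,26): 8 bp
  [26,27): 1 bp
  [27,40): 13 bp
  [40,43): 3 bp
  [43,52): 9 bp
  [52,68): 16 bp
  [68,81): 13 bp
  [81,108): 27 bp
  [108,115): 7 bp
  [115,127): 12 bp
  [127,143): 16 bp

[1,2,3,7,7,8,9,9,12,13,13,16,16,27]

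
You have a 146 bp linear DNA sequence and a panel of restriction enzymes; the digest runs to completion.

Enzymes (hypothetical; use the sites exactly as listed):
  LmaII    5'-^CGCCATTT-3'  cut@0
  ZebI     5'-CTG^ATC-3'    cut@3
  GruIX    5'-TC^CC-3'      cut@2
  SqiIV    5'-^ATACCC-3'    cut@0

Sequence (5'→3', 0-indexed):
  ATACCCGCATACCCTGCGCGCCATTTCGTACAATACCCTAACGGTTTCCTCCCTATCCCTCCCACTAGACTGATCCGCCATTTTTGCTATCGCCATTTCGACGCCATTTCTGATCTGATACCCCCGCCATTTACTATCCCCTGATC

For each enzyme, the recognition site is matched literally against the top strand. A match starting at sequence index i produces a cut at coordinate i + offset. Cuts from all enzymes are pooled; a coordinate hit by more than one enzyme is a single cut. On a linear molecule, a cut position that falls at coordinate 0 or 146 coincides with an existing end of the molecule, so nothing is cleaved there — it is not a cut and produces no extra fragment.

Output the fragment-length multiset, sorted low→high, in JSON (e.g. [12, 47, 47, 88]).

[3,3,4,5,5,6,7,8,10,11,11,11,14,14,15,19]

Site scan:
  LmaII CGCCATTT/0: at [18, 75, 90, 101, 124] ⇒ [18, 75, 90, 101, 124]
  ZebI CTGATC/3: at [69, 109, 140] ⇒ [72, 112, 143]
  GruIX TCCC/2: at [49, 55, 59, 136] ⇒ [51, 57, 61, 138]
  SqiIV ATACCC/0: at [0, 8, 32, 117] ⇒ [8, 32, 117] (position 0 is a terminus of the linear molecule — no cut)

All cut coordinates (distinct, sorted): [8, 18, 32, 51, 57, 61, 72, 75, 90, 101, 112, 117, 124, 138, 143]

Fragments:
  [0,8): 8 bp
  [8,18): 10 bp
  [18,32): 14 bp
  [32,51): 19 bp
  [51,57): 6 bp
  [57,61): 4 bp
  [61,72): 11 bp
  [72,75): 3 bp
  [75,90): 15 bp
  [90,101): 11 bp
  [101,112): 11 bp
  [112,117): 5 bp
  [117,124): 7 bp
  [124,138): 14 bp
  [138,143): 5 bp
  [143,146): 3 bp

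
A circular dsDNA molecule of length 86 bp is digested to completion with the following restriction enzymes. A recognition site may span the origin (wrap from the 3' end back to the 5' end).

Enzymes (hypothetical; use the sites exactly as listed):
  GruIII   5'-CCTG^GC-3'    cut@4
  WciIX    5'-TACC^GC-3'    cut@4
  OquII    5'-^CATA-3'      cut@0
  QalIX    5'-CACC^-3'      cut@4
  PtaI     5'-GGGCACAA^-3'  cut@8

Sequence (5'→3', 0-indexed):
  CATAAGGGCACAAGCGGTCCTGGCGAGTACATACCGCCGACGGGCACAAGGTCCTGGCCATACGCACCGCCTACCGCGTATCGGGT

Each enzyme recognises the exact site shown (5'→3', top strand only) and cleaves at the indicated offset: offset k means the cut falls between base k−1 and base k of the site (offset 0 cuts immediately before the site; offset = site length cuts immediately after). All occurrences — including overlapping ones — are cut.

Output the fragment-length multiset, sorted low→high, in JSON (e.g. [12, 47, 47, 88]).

Per-enzyme occurrences:
  GruIII (CCTGGC, off=4): starts [18, 52] → cuts [22, 56]
  WciIX (TACCGC, off=4): starts [31, 71] → cuts [35, 75]
  OquII (CATA, off=0): starts [0, 29, 58] → cuts [0, 29, 58]
  QalIX (CACC, off=4): starts [64] → cuts [68]
  PtaI (GGGCACAA, off=8): starts [5, 41] → cuts [13, 49]

Pooled cuts: [0, 13, 22, 29, 35, 49, 56, 58, 68, 75]

Fragments:
  0→13: 13 bp
  13→22: 9 bp
  22→29: 7 bp
  29→35: 6 bp
  35→49: 14 bp
  49→56: 7 bp
  56→58: 2 bp
  58→68: 10 bp
  68→75: 7 bp
  75→0 (wrap): 86-75+0 = 11 bp

[2,6,7,7,7,9,10,11,13,14]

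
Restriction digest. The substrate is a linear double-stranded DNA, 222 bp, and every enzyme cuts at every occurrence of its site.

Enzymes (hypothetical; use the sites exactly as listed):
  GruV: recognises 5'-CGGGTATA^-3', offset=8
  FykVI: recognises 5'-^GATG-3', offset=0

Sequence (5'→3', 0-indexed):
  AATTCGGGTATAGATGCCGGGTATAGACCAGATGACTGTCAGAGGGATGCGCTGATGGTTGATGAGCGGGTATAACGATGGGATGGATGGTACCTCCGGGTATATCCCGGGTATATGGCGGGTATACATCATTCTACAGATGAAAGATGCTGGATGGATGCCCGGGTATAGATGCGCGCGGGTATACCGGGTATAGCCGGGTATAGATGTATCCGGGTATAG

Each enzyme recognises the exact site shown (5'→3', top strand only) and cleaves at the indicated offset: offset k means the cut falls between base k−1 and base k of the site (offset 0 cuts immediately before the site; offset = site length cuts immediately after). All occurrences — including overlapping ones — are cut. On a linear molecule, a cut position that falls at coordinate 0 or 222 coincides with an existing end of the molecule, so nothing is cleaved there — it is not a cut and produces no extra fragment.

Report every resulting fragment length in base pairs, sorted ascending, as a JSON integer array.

Per-enzyme occurrences:
  GruV CGGGTATA/8: at [4, 17, 66, 96, 107, 118, 162, 178, 187, 197, 213] ⇒ [12, 25, 74, 104, 115, 126, 170, 186, 195, 205, 221]
  FykVI GATG/0: at [12, 30, 45, 53, 60, 76, 81, 85, 138, 145, 152, 156, 170, 205] ⇒ [12, 30, 45, 53, 60, 76, 81, 85, 138, 145, 152, 156, 170, 205]

All cut coordinates (distinct, sorted): [12, 25, 30, 45, 53, 60, 74, 76, 81, 85, 104, 115, 126, 138, 145, 152, 156, 170, 186, 195, 205, 221]

Fragments:
  [0,12): 12 bp
  [12,25): 13 bp
  [25,30): 5 bp
  [30,45): 15 bp
  [45,53): 8 bp
  [53,60): 7 bp
  [60,74): 14 bp
  [74,76): 2 bp
  [76,81): 5 bp
  [81,85): 4 bp
  [85,104): 19 bp
  [104,115): 11 bp
  [115,126): 11 bp
  [126,138): 12 bp
  [138,145): 7 bp
  [145,152): 7 bp
  [152,156): 4 bp
  [156,170): 14 bp
  [170,186): 16 bp
  [186,195): 9 bp
  [195,205): 10 bp
  [205,221): 16 bp
  [221,222): 1 bp

[1,2,4,4,5,5,7,7,7,8,9,10,11,11,12,12,13,14,14,15,16,16,19]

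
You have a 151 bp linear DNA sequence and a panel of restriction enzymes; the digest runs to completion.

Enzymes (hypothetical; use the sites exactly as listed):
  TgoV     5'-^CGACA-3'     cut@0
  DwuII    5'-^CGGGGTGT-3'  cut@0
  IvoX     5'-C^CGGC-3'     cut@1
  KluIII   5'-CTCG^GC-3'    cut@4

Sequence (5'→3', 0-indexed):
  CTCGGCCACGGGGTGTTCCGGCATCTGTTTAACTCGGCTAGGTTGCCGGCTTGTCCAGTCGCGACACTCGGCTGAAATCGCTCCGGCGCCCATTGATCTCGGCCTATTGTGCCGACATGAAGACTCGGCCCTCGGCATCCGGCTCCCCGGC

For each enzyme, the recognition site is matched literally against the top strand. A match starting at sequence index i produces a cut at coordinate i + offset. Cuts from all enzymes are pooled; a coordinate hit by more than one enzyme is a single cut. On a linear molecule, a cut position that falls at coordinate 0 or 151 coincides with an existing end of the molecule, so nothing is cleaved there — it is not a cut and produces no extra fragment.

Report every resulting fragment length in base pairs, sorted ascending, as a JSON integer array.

[4,4,4,5,7,8,9,10,10,11,13,15,15,18,18]

Scan for sites:
  TgoV (CGACA, off=0): starts [61, 112] → cuts [61, 112]
  DwuII (CGGGGTGT, off=0): starts [8] → cuts [8]
  IvoX (CCGGC, off=1): starts [17, 45, 82, 138, 146] → cuts [18, 46, 83, 139, 147]
  KluIII (CTCGGC, off=4): starts [0, 32, 66, 97, 123, 130] → cuts [4, 36, 70, 101, 127, 134]

Pooled cuts: [4, 8, 18, 36, 46, 61, 70, 83, 101, 112, 127, 134, 139, 147]

Fragments:
  [0,4): 4 bp
  [4,8): 4 bp
  [8,18): 10 bp
  [18,36): 18 bp
  [36,46): 10 bp
  [46,61): 15 bp
  [61,70): 9 bp
  [70,83): 13 bp
  [83,101): 18 bp
  [101,112): 11 bp
  [112,127): 15 bp
  [127,134): 7 bp
  [134,139): 5 bp
  [139,147): 8 bp
  [147,151): 4 bp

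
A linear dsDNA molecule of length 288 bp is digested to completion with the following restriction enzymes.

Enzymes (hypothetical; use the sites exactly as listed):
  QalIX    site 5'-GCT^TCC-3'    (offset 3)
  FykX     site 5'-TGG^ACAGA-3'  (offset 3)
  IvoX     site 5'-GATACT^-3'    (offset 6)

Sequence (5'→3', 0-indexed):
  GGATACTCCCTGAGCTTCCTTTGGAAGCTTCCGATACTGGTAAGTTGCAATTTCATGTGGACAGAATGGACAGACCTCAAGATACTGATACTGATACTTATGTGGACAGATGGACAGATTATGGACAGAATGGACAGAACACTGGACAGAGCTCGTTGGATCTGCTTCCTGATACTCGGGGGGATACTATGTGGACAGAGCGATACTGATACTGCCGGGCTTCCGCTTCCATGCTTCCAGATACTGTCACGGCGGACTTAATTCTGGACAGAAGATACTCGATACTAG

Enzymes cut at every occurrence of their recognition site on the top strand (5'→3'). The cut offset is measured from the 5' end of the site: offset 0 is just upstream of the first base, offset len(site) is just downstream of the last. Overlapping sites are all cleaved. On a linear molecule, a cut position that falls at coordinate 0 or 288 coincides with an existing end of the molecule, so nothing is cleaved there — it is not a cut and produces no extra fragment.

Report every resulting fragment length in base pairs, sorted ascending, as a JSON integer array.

Site scan:
  QalIX (GCTTCC, off=3): starts [13, 26, 163, 218, 224, 232] → cuts [16, 29, 166, 221, 227, 235]
  FykX (TGGACAGA, off=3): starts [57, 66, 102, 110, 121, 130, 142, 191, 264] → cuts [60, 69, 105, 113, 124, 133, 145, 194, 267]
  IvoX (GATACT, off=6): starts [1, 32, 80, 86, 92, 170, 182, 201, 207, 239, 273, 280] → cuts [7, 38, 86, 92, 98, 176, 188, 207, 213, 245, 279, 286]

Pooled cuts: [7, 16, 29, 38, 60, 69, 86, 92, 98, 105, 113, 124, 133, 145, 166, 176, 188, 194, 207, 213, 221, 227, 235, 245, 267, 279, 286]

Fragment lengths:
  [0,7): 7 bp
  [7,16): 9 bp
  [16,29): 13 bp
  [29,38): 9 bp
  [38,60): 22 bp
  [60,69): 9 bp
  [69,86): 17 bp
  [86,92): 6 bp
  [92,98): 6 bp
  [98,105): 7 bp
  [105,113): 8 bp
  [113,124): 11 bp
  [124,133): 9 bp
  [133,145): 12 bp
  [145,166): 21 bp
  [166,176): 10 bp
  [176,188): 12 bp
  [188,194): 6 bp
  [194,207): 13 bp
  [207,213): 6 bp
  [213,221): 8 bp
  [221,227): 6 bp
  [227,235): 8 bp
  [235,245): 10 bp
  [245,267): 22 bp
  [267,279): 12 bp
  [279,286): 7 bp
  [286,288): 2 bp

[2,6,6,6,6,6,7,7,7,8,8,8,9,9,9,9,10,10,11,12,12,12,13,13,17,21,22,22]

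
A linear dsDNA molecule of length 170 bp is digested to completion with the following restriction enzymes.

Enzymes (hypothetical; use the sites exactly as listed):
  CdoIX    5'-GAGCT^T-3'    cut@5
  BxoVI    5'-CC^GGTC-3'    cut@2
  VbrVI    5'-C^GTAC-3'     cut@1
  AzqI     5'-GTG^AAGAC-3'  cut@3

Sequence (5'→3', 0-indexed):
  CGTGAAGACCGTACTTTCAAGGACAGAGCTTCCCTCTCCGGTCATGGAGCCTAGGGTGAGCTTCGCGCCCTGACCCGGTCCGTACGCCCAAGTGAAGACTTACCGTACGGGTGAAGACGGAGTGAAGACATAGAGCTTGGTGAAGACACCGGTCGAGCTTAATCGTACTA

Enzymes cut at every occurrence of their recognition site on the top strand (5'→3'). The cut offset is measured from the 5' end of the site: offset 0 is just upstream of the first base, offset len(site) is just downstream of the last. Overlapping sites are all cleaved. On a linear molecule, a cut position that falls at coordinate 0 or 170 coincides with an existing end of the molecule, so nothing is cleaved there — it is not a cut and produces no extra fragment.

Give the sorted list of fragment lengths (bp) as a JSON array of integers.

Per-enzyme occurrences:
  CdoIX (GAGCTT, off=5): starts [25, 57, 132, 154] → cuts [30, 62, 137, 159]
  BxoVI (CCGGTC, off=2): starts [37, 74, 148] → cuts [39, 76, 150]
  VbrVI (CGTAC, off=1): starts [9, 80, 103, 163] → cuts [10, 81, 104, 164]
  AzqI (GTGAAGAC, off=3): starts [1, 91, 110, 121, 139] → cuts [4, 94, 113, 124, 142]

Pooled cuts: [4, 10, 30, 39, 62, 76, 81, 94, 104, 113, 124, 137, 142, 150, 159, 164]

Fragments:
  [0,4): 4 bp
  [4,10): 6 bp
  [10,30): 20 bp
  [30,39): 9 bp
  [39,62): 23 bp
  [62,76): 14 bp
  [76,81): 5 bp
  [81,94): 13 bp
  [94,104): 10 bp
  [104,113): 9 bp
  [113,124): 11 bp
  [124,137): 13 bp
  [137,142): 5 bp
  [142,150): 8 bp
  [150,159): 9 bp
  [159,164): 5 bp
  [164,170): 6 bp

[4,5,5,5,6,6,8,9,9,9,10,11,13,13,14,20,23]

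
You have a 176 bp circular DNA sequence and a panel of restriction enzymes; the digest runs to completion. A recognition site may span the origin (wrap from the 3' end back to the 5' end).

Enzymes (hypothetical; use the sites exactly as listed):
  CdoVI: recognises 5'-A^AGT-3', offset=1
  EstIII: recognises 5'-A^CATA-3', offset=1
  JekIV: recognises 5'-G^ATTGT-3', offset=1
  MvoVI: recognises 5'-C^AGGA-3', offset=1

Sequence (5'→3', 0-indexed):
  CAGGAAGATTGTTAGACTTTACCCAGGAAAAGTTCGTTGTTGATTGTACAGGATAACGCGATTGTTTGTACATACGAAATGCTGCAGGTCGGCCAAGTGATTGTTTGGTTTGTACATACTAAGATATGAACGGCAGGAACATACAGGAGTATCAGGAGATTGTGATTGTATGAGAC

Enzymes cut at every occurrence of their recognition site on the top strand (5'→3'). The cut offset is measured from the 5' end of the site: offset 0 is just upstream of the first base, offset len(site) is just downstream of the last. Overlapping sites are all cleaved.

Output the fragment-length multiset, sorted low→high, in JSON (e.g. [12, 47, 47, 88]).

Site scan:
  CdoVI AAGT/1: at [29, 94] ⇒ [30, 95]
  EstIII ACATA/1: at [69, 113, 138] ⇒ [70, 114, 139]
  JekIV GATTGT/1: at [6, 41, 59, 98, 157, 163] ⇒ [7, 42, 60, 99, 158, 164]
  MvoVI CAGGA/1: at [0, 23, 48, 133, 143, 152] ⇒ [1, 24, 49, 134, 144, 153]

All cut coordinates (distinct, sorted): [1, 7, 24, 30, 42, 49, 60, 70, 95, 99, 114, 134, 139, 144, 153, 158, 164]

Fragments:
  1→7: 6 bp
  7→24: 17 bp
  24→30: 6 bp
  30→42: 12 bp
  42→49: 7 bp
  49→60: 11 bp
  60→70: 10 bp
  70→95: 25 bp
  95→99: 4 bp
  99→114: 15 bp
  114→134: 20 bp
  134→139: 5 bp
  139→144: 5 bp
  144→153: 9 bp
  153→158: 5 bp
  158→164: 6 bp
  164→1 (wrap): 176-164+1 = 13 bp

[4,5,5,5,6,6,6,7,9,10,11,12,13,15,17,20,25]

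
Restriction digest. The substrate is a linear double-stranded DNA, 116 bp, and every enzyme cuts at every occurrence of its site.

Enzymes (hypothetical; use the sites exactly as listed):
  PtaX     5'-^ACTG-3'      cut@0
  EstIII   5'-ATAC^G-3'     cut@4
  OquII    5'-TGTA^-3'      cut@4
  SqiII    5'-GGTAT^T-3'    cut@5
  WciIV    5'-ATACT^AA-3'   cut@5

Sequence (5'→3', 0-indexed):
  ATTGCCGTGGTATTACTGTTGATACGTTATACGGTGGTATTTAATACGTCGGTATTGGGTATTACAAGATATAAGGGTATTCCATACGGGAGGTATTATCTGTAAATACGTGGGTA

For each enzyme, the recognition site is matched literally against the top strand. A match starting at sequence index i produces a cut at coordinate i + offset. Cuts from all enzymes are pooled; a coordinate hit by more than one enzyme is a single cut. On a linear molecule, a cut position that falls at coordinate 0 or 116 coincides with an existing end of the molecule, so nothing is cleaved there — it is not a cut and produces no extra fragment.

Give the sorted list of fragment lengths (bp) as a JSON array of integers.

Site scan:
  PtaX ACTG/0: at [14] ⇒ [14]
  EstIII ATACG/4: at [21, 28, 43, 83, 105] ⇒ [25, 32, 47, 87, 109]
  OquII TGTA/4: at [100] ⇒ [104]
  SqiII GGTATT/5: at [8, 35, 50, 57, 75, 91] ⇒ [13, 40, 55, 62, 80, 96]
  WciIV (ATACTAA, off=5): no sites

All cut coordinates (distinct, sorted): [13, 14, 25, 32, 40, 47, 55, 62, 80, 87, 96, 104, 109]

Fragment lengths:
  [0,13): 13 bp
  [13,14): 1 bp
  [14,25): 11 bp
  [25,32): 7 bp
  [32,40): 8 bp
  [40,47): 7 bp
  [47,55): 8 bp
  [55,62): 7 bp
  [62,80): 18 bp
  [80,87): 7 bp
  [87,96): 9 bp
  [96,104): 8 bp
  [104,109): 5 bp
  [109,116): 7 bp

[1,5,7,7,7,7,7,8,8,8,9,11,13,18]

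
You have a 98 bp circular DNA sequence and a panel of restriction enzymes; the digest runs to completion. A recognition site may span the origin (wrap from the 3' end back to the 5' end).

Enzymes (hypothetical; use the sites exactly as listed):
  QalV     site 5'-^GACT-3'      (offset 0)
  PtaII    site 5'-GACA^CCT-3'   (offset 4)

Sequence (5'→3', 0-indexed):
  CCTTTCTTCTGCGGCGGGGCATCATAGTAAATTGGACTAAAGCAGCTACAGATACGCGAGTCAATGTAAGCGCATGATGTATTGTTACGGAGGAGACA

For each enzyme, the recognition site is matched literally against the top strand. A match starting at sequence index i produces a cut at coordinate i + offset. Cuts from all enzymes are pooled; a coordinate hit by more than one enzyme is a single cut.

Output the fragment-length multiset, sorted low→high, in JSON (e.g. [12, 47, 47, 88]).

[34,64]

Scan for sites:
  QalV (GACT, off=0): starts [34] → cuts [34]
  PtaII (GACACCT, off=4): starts [94] → cuts [0]

All cut coordinates (distinct, sorted): [0, 34]

Fragments:
  0→34: 34 bp
  34→0 (wrap): 98-34+0 = 64 bp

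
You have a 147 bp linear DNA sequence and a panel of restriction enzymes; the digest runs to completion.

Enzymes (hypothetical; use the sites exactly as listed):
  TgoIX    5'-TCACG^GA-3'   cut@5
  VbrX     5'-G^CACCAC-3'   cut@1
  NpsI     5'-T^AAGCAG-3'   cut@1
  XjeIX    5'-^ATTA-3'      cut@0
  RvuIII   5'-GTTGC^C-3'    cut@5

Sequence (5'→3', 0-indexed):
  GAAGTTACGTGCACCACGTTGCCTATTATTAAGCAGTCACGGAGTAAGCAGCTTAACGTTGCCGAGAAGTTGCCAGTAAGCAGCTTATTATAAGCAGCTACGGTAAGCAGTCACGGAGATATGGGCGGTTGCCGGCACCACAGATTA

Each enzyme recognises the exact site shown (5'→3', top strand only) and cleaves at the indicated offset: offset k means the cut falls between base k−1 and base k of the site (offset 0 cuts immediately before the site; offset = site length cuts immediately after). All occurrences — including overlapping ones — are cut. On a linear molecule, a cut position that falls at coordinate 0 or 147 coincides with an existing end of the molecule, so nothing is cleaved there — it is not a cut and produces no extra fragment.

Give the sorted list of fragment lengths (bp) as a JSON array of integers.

[2,3,3,3,4,4,4,5,8,9,11,11,11,11,11,13,17,17]

Per-enzyme occurrences:
  TgoIX (TCACGGA, off=5): starts [36, 110] → cuts [41, 115]
  VbrX (GCACCAC, off=1): starts [10, 134] → cuts [11, 135]
  NpsI (TAAGCAG, off=1): starts [29, 44, 76, 90, 103] → cuts [30, 45, 77, 91, 104]
  XjeIX (ATTA, off=0): starts [24, 27, 86, 143] → cuts [24, 27, 86, 143]
  RvuIII (GTTGCC, off=5): starts [17, 57, 68, 127] → cuts [22, 62, 73, 132]

All cut coordinates (distinct, sorted): [11, 22, 24, 27, 30, 41, 45, 62, 73, 77, 86, 91, 104, 115, 132, 135, 143]

Fragment lengths:
  [0,11): 11 bp
  [11,22): 11 bp
  [22,24): 2 bp
  [24,27): 3 bp
  [27,30): 3 bp
  [30,41): 11 bp
  [41,45): 4 bp
  [45,62): 17 bp
  [62,73): 11 bp
  [73,77): 4 bp
  [77,86): 9 bp
  [86,91): 5 bp
  [91,104): 13 bp
  [104,115): 11 bp
  [115,132): 17 bp
  [132,135): 3 bp
  [135,143): 8 bp
  [143,147): 4 bp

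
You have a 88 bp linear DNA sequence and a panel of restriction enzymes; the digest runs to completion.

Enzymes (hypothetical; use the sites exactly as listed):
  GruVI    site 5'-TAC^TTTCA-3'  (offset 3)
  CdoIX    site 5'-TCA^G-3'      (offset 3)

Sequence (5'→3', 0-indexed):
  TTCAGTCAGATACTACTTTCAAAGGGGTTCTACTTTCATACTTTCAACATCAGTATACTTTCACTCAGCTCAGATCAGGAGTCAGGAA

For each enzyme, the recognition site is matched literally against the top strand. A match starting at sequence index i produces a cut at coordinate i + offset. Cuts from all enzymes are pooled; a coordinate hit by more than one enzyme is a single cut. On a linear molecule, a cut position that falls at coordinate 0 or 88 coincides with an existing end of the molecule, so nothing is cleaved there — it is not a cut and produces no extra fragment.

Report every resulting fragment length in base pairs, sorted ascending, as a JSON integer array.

[4,4,4,5,5,6,7,8,8,9,11,17]

Site scan:
  GruVI (TACTTTCA, off=3): starts [13, 30, 38, 55] → cuts [16, 33, 41, 58]
  CdoIX (TCAG, off=3): starts [1, 5, 49, 64, 69, 74, 81] → cuts [4, 8, 52, 67, 72, 77, 84]

Pooled cuts: [4, 8, 16, 33, 41, 52, 58, 67, 72, 77, 84]

Fragment lengths:
  [0,4): 4 bp
  [4,8): 4 bp
  [8,16): 8 bp
  [16,33): 17 bp
  [33,41): 8 bp
  [41,52): 11 bp
  [52,58): 6 bp
  [58,67): 9 bp
  [67,72): 5 bp
  [72,77): 5 bp
  [77,84): 7 bp
  [84,88): 4 bp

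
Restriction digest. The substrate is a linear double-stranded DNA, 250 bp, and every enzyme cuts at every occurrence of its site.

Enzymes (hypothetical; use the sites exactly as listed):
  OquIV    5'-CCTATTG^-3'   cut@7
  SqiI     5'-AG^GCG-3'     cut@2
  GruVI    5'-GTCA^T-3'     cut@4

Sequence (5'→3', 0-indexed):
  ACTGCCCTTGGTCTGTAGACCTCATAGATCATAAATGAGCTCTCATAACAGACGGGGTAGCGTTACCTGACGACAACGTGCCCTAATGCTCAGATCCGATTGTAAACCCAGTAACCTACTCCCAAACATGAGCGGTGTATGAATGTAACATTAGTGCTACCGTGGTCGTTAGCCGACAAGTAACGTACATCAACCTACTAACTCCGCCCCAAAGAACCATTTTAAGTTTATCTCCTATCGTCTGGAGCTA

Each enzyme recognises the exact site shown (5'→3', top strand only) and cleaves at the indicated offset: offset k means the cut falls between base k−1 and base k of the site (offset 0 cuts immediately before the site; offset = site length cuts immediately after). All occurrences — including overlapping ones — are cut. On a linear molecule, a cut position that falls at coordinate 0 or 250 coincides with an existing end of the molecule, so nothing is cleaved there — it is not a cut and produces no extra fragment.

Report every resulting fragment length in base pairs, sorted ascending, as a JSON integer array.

[250]

Site scan:
  OquIV (CCTATTG, off=7): no sites
  SqiI (AGGCG, off=2): no sites
  GruVI (GTCAT, off=4): no sites

All cut coordinates (distinct, sorted): ∅

Fragment lengths:
  no cuts → one linear fragment of 250 bp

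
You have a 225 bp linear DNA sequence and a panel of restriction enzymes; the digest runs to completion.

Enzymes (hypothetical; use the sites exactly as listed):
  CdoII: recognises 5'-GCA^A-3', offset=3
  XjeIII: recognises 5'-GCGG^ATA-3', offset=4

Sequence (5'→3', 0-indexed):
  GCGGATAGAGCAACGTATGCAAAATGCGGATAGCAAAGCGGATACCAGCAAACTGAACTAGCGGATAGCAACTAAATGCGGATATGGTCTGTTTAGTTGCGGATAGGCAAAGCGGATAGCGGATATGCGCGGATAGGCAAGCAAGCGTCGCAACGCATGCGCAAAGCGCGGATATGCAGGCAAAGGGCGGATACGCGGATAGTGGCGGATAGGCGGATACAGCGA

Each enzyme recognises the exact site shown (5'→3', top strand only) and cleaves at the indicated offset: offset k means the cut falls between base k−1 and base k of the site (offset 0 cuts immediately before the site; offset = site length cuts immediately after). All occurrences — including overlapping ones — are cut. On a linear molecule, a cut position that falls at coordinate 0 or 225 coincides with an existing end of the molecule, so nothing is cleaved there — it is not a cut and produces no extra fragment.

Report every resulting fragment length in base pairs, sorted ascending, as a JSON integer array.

Per-enzyme occurrences:
  CdoII GCAA/3: at [9, 18, 32, 47, 67, 106, 136, 140, 149, 160, 179] ⇒ [12, 21, 35, 50, 70, 109, 139, 143, 152, 163, 182]
  XjeIII GCGGATA/4: at [0, 25, 37, 60, 77, 98, 111, 118, 128, 167, 186, 194, 204, 212] ⇒ [4, 29, 41, 64, 81, 102, 115, 122, 132, 171, 190, 198, 208, 216]

Pooled cuts: [4, 12, 21, 29, 35, 41, 50, 64, 70, 81, 102, 109, 115, 122, 132, 139, 143, 152, 163, 171, 182, 190, 198, 208, 216]

Fragment lengths:
  [0,4): 4 bp
  [4,12): 8 bp
  [12,21): 9 bp
  [21,29): 8 bp
  [29,35): 6 bp
  [35,41): 6 bp
  [41,50): 9 bp
  [50,64): 14 bp
  [64,70): 6 bp
  [70,81): 11 bp
  [81,102): 21 bp
  [102,109): 7 bp
  [109,115): 6 bp
  [115,122): 7 bp
  [122,132): 10 bp
  [132,139): 7 bp
  [139,143): 4 bp
  [143,152): 9 bp
  [152,163): 11 bp
  [163,171): 8 bp
  [171,182): 11 bp
  [182,190): 8 bp
  [190,198): 8 bp
  [198,208): 10 bp
  [208,216): 8 bp
  [216,225): 9 bp

[4,4,6,6,6,6,7,7,7,8,8,8,8,8,8,9,9,9,9,10,10,11,11,11,14,21]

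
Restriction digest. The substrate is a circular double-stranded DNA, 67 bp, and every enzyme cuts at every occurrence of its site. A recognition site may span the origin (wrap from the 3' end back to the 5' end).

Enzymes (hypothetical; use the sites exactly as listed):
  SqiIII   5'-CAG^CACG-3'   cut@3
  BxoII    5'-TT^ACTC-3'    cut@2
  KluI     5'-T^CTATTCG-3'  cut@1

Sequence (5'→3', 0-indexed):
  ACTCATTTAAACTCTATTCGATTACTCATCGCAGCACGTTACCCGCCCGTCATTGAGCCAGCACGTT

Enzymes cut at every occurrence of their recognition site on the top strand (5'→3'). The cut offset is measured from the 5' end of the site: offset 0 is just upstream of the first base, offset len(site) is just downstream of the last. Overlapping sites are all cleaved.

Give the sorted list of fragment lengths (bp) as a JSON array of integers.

[6,10,11,13,27]

Scan for sites:
  SqiIII CAGCACG/3: at [31, 58] ⇒ [34, 61]
  BxoII TTACTC/2: at [21, 65] ⇒ [0, 23]
  KluI TCTATTCG/1: at [12] ⇒ [13]

All cut coordinates (distinct, sorted): [0, 13, 23, 34, 61]

Fragment lengths:
  0→13: 13 bp
  13→23: 10 bp
  23→34: 11 bp
  34→61: 27 bp
  61→0 (wrap): 67-61+0 = 6 bp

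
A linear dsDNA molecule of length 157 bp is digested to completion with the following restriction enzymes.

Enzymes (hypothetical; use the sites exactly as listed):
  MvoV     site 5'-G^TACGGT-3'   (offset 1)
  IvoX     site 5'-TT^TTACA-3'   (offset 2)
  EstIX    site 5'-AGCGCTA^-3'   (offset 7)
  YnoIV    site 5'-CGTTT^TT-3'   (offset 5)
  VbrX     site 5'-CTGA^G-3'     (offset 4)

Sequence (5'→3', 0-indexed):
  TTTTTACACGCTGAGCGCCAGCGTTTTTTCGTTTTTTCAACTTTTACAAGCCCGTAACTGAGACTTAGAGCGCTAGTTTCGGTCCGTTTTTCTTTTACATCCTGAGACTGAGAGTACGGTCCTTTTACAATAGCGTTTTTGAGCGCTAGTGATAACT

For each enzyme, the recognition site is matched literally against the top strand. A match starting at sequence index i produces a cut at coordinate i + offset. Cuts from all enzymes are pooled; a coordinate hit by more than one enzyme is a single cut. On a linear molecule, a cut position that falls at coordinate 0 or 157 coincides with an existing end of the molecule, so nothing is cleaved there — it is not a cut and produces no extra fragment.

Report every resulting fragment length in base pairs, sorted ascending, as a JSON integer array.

Scan for sites:
  MvoV (GTACGGT, off=1): starts [113] → cuts [114]
  IvoX (TTTTACA, off=2): starts [1, 41, 92, 122] → cuts [3, 43, 94, 124]
  EstIX (AGCGCTA, off=7): starts [68, 141] → cuts [75, 148]
  YnoIV (CGTTTTT, off=5): starts [21, 29, 84, 133] → cuts [26, 34, 89, 138]
  VbrX (CTGAG, off=4): starts [10, 57, 101, 107] → cuts [14, 61, 105, 111]

Pooled cuts: [3, 14, 26, 34, 43, 61, 75, 89, 94, 105, 111, 114, 124, 138, 148]

Fragments:
  [0,3): 3 bp
  [3,14): 11 bp
  [14,26): 12 bp
  [26,34): 8 bp
  [34,43): 9 bp
  [43,61): 18 bp
  [61,75): 14 bp
  [75,89): 14 bp
  [89,94): 5 bp
  [94,105): 11 bp
  [105,111): 6 bp
  [111,114): 3 bp
  [114,124): 10 bp
  [124,138): 14 bp
  [138,148): 10 bp
  [148,157): 9 bp

[3,3,5,6,8,9,9,10,10,11,11,12,14,14,14,18]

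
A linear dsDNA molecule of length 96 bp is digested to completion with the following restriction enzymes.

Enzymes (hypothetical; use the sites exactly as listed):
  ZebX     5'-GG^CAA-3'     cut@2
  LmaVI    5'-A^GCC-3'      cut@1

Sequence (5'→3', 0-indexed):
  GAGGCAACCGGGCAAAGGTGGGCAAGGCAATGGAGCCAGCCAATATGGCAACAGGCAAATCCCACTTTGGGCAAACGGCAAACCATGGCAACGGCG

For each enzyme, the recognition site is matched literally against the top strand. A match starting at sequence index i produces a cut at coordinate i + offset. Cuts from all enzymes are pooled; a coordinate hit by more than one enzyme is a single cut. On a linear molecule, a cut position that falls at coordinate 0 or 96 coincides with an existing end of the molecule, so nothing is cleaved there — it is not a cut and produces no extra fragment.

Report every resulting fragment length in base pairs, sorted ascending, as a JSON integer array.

[4,4,5,7,7,7,8,8,10,10,10,16]

Scan for sites:
  ZebX GGCAA/2: at [2, 10, 20, 25, 46, 53, 69, 76, 86] ⇒ [4, 12, 22, 27, 48, 55, 71, 78, 88]
  LmaVI AGCC/1: at [33, 37] ⇒ [34, 38]

All cut coordinates (distinct, sorted): [4, 12, 22, 27, 34, 38, 48, 55, 71, 78, 88]

Fragment lengths:
  [0,4): 4 bp
  [4,12): 8 bp
  [12,22): 10 bp
  [22,27): 5 bp
  [27,34): 7 bp
  [34,38): 4 bp
  [38,48): 10 bp
  [48,55): 7 bp
  [55,71): 16 bp
  [71,78): 7 bp
  [78,88): 10 bp
  [88,96): 8 bp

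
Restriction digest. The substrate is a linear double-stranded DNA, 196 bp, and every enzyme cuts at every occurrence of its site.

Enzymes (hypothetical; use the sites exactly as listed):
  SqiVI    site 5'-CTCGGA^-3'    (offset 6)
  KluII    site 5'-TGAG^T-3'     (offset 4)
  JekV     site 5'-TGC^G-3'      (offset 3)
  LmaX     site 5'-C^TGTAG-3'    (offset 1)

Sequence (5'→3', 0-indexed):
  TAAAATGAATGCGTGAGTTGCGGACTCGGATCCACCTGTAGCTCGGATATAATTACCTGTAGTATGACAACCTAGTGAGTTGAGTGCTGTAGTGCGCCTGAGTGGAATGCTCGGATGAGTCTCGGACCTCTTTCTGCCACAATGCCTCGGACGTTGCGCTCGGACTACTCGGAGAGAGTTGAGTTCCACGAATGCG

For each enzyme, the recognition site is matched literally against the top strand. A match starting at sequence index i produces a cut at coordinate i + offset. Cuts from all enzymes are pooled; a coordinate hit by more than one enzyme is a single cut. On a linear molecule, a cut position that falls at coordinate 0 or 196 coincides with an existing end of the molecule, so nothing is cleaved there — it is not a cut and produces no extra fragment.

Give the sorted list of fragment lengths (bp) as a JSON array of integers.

[1,3,4,4,5,5,6,6,7,7,7,8,9,9,10,10,11,12,12,13,22,25]

Site scan:
  SqiVI (CTCGGA, off=6): starts [24, 41, 109, 120, 145, 158, 167] → cuts [30, 47, 115, 126, 151, 164, 173]
  KluII (TGAGT, off=4): starts [13, 75, 80, 98, 115, 179] → cuts [17, 79, 84, 102, 119, 183]
  JekV (TGCG, off=3): starts [9, 18, 92, 154, 192] → cuts [12, 21, 95, 157, 195]
  LmaX (CTGTAG, off=1): starts [35, 56, 86] → cuts [36, 57, 87]

All cut coordinates (distinct, sorted): [12, 17, 21, 30, 36, 47, 57, 79, 84, 87, 95, 102, 115, 119, 126, 151, 157, 164, 173, 183, 195]

Fragment lengths:
  [0,12): 12 bp
  [12,17): 5 bp
  [17,21): 4 bp
  [21,30): 9 bp
  [30,36): 6 bp
  [36,47): 11 bp
  [47,57): 10 bp
  [57,79): 22 bp
  [79,84): 5 bp
  [84,87): 3 bp
  [87,95): 8 bp
  [95,102): 7 bp
  [102,115): 13 bp
  [115,119): 4 bp
  [119,126): 7 bp
  [126,151): 25 bp
  [151,157): 6 bp
  [157,164): 7 bp
  [164,173): 9 bp
  [173,183): 10 bp
  [183,195): 12 bp
  [195,196): 1 bp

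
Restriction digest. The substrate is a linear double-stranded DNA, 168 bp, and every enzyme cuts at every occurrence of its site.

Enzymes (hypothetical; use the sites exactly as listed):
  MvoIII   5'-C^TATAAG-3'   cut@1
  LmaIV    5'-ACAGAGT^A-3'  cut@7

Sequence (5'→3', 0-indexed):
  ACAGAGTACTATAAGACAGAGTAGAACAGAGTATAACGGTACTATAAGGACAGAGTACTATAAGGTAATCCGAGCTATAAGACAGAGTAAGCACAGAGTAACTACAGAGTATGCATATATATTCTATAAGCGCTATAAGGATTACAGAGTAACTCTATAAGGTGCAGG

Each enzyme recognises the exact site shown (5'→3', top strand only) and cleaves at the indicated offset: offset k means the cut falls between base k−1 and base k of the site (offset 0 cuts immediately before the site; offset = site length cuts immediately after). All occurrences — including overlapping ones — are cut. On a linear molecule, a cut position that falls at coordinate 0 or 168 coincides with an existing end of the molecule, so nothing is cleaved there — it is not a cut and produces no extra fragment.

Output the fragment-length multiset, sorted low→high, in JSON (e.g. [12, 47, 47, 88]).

[2,2,5,7,9,10,10,11,11,13,13,13,14,14,17,17]

Per-enzyme occurrences:
  MvoIII CTATAAG/1: at [8, 41, 57, 74, 123, 132, 154] ⇒ [9, 42, 58, 75, 124, 133, 155]
  LmaIV ACAGAGTA/7: at [0, 15, 25, 49, 81, 92, 103, 143] ⇒ [7, 22, 32, 56, 88, 99, 110, 150]

Pooled cuts: [7, 9, 22, 32, 42, 56, 58, 75, 88, 99, 110, 124, 133, 150, 155]

Fragment lengths:
  [0,7): 7 bp
  [7,9): 2 bp
  [9,22): 13 bp
  [22,32): 10 bp
  [32,42): 10 bp
  [42,56): 14 bp
  [56,58): 2 bp
  [58,75): 17 bp
  [75,88): 13 bp
  [88,99): 11 bp
  [99,110): 11 bp
  [110,124): 14 bp
  [124,133): 9 bp
  [133,150): 17 bp
  [150,155): 5 bp
  [155,168): 13 bp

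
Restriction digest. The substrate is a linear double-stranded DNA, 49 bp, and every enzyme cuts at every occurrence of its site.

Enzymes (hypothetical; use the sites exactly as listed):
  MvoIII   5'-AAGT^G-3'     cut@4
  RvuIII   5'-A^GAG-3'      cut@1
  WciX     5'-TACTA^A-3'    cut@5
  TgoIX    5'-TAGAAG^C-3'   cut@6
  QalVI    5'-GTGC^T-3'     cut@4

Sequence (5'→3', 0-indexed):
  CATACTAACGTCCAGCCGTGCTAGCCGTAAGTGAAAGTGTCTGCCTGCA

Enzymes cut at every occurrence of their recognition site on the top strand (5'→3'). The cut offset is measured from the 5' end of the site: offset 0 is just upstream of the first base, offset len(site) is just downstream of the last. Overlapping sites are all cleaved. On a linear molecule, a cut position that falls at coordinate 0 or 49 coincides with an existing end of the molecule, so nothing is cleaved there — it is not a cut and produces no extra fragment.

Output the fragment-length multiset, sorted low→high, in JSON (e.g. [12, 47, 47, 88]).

[6,7,11,11,14]

Site scan:
  MvoIII AAGTG/4: at [28, 34] ⇒ [32, 38]
  RvuIII (AGAG, off=1): no sites
  WciX TACTAA/5: at [2] ⇒ [7]
  TgoIX (TAGAAGC, off=6): no sites
  QalVI GTGCT/4: at [17] ⇒ [21]

All cut coordinates (distinct, sorted): [7, 21, 32, 38]

Fragments:
  [0,7): 7 bp
  [7,21): 14 bp
  [21,32): 11 bp
  [32,38): 6 bp
  [38,49): 11 bp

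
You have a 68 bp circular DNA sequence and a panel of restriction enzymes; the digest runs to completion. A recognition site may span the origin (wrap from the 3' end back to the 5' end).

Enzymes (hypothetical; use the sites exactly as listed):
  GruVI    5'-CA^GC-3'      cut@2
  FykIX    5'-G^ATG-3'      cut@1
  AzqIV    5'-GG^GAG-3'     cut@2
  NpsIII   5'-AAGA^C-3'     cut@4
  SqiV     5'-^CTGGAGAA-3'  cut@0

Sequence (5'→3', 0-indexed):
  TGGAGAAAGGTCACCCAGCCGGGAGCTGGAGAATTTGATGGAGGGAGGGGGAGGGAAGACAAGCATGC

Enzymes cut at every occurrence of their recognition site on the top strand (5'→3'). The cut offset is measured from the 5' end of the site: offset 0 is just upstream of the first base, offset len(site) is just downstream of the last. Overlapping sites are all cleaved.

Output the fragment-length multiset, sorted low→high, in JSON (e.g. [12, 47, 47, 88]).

Per-enzyme occurrences:
  GruVI (CAGC, off=2): starts [15] → cuts [17]
  FykIX (GATG, off=1): starts [36] → cuts [37]
  AzqIV (GGGAG, off=2): starts [20, 42, 48] → cuts [22, 44, 50]
  NpsIII (AAGAC, off=4): starts [55] → cuts [59]
  SqiV (CTGGAGAA, off=0): starts [25, 67] → cuts [25, 67]

All cut coordinates (distinct, sorted): [17, 22, 25, 37, 44, 50, 59, 67]

Fragments:
  17→22: 5 bp
  22→25: 3 bp
  25→37: 12 bp
  37→44: 7 bp
  44→50: 6 bp
  50→59: 9 bp
  59→67: 8 bp
  67→17 (wrap): 68-67+17 = 18 bp

[3,5,6,7,8,9,12,18]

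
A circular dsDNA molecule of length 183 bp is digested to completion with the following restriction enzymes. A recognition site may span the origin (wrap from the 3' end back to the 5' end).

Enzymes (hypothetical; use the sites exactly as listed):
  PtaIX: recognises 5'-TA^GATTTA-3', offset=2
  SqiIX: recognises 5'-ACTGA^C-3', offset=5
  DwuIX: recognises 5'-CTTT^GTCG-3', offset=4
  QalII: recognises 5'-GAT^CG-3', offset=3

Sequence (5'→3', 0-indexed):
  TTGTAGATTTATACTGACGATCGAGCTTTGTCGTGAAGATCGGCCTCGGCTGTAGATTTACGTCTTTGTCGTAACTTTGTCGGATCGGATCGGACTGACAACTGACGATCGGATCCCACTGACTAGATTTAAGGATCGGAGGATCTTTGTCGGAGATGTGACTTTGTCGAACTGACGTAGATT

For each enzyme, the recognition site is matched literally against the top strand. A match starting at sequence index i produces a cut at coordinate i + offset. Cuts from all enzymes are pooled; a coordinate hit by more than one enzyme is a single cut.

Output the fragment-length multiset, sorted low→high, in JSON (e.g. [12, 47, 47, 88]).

[3,4,4,5,7,7,8,8,10,11,11,11,12,12,13,13,13,14,17]

Site scan:
  PtaIX (TAGATTTA, off=2): starts [3, 52, 123] → cuts [5, 54, 125]
  SqiIX (ACTGAC, off=5): starts [12, 93, 100, 117, 170] → cuts [17, 98, 105, 122, 175]
  DwuIX (CTTTGTCG, off=4): starts [25, 63, 74, 144, 161] → cuts [29, 67, 78, 148, 165]
  QalII (GATCG, off=3): starts [18, 37, 82, 87, 106, 133] → cuts [21, 40, 85, 90, 109, 136]

Pooled cuts: [5, 17, 21, 29, 40, 54, 67, 78, 85, 90, 98, 105, 109, 122, 125, 136, 148, 165, 175]

Fragment lengths:
  5→17: 12 bp
  17→21: 4 bp
  21→29: 8 bp
  29→40: 11 bp
  40→54: 14 bp
  54→67: 13 bp
  67→78: 11 bp
  78→85: 7 bp
  85→90: 5 bp
  90→98: 8 bp
  98→105: 7 bp
  105→109: 4 bp
  109→122: 13 bp
  122→125: 3 bp
  125→136: 11 bp
  136→148: 12 bp
  148→165: 17 bp
  165→175: 10 bp
  175→5 (wrap): 183-175+5 = 13 bp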